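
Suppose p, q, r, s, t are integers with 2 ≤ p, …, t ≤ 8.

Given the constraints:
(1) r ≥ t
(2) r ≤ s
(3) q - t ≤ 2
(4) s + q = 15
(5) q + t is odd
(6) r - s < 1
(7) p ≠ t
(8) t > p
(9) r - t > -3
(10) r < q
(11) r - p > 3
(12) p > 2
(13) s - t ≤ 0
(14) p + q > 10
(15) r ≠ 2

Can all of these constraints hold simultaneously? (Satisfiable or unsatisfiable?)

The assignment p = 3, q = 8, r = 7, s = 7, t = 7 works:
  constraint 3 holds since q - t = 1.
  constraint 4 holds since s + q = 15.
  constraint 6 holds since r - s = 0.
The rest check out directly.

Satisfiable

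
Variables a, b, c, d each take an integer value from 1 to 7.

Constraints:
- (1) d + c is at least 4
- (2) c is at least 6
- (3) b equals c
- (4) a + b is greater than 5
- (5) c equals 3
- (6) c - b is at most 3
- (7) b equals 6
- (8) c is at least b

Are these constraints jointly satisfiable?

Constraint 7 fixes b = 6 and constraint 5 fixes c = 3, but constraint 3 requires b = c. Since 6 ≠ 3, contradiction.

Unsatisfiable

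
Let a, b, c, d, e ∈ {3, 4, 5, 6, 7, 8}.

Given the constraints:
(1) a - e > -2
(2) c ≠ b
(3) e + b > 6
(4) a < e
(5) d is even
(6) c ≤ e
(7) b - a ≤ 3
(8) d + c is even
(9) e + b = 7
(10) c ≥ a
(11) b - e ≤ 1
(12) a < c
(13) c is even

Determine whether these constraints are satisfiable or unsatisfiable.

Satisfiable

Try a = 3, b = 3, c = 4, d = 6, e = 4.
Check constraint 1: a - e = -1; constraint 3: e + b = 7. The remaining constraints are straightforward to verify.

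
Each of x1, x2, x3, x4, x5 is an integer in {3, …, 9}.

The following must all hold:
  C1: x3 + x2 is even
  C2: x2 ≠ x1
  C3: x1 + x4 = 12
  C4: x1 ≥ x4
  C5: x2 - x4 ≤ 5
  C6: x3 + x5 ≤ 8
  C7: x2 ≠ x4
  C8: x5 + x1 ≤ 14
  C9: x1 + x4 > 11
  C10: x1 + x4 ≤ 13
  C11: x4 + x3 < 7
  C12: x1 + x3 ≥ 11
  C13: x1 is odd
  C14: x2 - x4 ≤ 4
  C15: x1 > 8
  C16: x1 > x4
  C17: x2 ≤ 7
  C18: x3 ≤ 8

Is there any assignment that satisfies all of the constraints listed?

Satisfiable

Take x1 = 9, x2 = 5, x3 = 3, x4 = 3, x5 = 3. Then constraint 3: x1 + x4 = 12; constraint 5: x2 - x4 = 2; constraint 6: x3 + x5 = 6, and every other listed constraint is also met.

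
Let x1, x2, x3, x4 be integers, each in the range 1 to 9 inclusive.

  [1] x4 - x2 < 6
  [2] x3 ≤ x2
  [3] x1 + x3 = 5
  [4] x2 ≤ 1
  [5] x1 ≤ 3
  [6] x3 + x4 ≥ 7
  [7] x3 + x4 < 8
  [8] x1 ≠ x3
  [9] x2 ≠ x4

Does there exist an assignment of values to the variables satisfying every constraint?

From constraint 5: x1 ≤ 3. From constraints 2 and 4: x3 ≤ x2 ≤ 1. Hence x1 + x3 ≤ 4. But constraint 3 requires x1 + x3 = 5, and 5 > 4. Contradiction.

Unsatisfiable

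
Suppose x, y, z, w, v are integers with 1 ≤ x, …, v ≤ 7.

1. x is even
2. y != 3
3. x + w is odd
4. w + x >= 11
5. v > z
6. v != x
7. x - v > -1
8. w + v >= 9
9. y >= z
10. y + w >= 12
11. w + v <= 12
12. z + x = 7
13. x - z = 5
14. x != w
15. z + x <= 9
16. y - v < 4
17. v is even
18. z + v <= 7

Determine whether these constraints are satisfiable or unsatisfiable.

Setting (x, y, z, w, v) = (6, 5, 1, 7, 4) satisfies everything: constraint 4: w + x = 13; constraint 7: x - v = 2, and the others follow.

Satisfiable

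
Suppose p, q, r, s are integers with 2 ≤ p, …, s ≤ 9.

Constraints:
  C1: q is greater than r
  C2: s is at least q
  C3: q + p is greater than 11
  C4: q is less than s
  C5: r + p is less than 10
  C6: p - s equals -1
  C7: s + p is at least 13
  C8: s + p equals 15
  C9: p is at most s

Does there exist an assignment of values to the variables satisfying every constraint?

One satisfying assignment is p = 7, q = 7, r = 2, s = 8.
For the less obvious constraints — constraint 3: q + p = 14; constraint 5: r + p = 9; constraint 6: p - s = -1 — and the others hold by inspection.

Satisfiable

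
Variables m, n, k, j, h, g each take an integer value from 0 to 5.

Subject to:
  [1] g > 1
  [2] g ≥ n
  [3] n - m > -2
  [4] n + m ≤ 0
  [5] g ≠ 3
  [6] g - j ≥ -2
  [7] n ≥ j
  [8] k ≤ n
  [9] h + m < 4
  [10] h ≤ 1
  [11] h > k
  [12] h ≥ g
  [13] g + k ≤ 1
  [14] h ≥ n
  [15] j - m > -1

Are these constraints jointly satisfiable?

From constraint 1: g ≥ 2. From constraints 10 and 12: g ≤ h and h ≤ 1, so g ≤ 1. But 1 < 2, so no value of g works.

Unsatisfiable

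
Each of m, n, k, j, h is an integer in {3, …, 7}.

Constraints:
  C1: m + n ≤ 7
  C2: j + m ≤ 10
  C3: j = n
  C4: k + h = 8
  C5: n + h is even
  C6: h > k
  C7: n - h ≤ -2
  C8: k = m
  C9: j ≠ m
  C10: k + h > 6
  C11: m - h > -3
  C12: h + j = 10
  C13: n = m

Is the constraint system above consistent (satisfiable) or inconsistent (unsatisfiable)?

From constraints 3 and 13, j = n = m, so j = m. But constraint 9 says j ≠ m. Contradiction.

Unsatisfiable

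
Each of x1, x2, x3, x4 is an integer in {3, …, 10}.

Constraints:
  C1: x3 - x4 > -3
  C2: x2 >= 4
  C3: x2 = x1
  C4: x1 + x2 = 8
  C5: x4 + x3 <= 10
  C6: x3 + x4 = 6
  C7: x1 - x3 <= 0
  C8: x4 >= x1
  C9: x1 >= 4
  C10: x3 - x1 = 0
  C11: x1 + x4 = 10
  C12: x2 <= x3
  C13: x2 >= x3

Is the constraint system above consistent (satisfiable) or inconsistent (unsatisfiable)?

From constraints 2 and 12: x3 ≥ x2 ≥ 4. From constraints 8 and 9: x4 ≥ x1 ≥ 4. Hence x3 + x4 ≥ 8. But constraint 6 requires x3 + x4 = 6, and 6 < 8. Contradiction.

Unsatisfiable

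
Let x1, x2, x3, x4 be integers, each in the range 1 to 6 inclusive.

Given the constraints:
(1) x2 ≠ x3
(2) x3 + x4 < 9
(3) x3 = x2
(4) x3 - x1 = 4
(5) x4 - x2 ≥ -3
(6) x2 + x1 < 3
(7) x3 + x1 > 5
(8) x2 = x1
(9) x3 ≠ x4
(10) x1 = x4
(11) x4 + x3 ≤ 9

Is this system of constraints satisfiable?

From constraints 3, 8, and 10, x3 = x2 = x1 = x4, so x3 = x4. But constraint 9 says x3 ≠ x4. Contradiction.

Unsatisfiable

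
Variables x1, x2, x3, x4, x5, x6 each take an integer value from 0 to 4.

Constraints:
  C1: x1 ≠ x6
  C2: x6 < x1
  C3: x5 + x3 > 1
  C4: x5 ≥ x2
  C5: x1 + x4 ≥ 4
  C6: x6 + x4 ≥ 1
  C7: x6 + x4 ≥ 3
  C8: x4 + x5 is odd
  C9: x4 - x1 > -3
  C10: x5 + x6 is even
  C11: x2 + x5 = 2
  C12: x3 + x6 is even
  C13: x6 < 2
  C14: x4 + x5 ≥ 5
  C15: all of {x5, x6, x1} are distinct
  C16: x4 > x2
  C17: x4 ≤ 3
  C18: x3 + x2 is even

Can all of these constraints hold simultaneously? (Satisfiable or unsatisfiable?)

One satisfying assignment is x1 = 3, x2 = 0, x3 = 0, x4 = 3, x5 = 2, x6 = 0.
For the less obvious constraints — constraint 3: x5 + x3 = 2; constraint 5: x1 + x4 = 6 — and the others hold by inspection.

Satisfiable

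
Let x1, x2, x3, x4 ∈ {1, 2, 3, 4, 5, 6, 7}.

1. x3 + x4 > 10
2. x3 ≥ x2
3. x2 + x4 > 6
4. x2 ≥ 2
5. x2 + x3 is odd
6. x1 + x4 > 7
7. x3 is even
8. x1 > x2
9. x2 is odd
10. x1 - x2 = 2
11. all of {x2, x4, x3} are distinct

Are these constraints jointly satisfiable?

Take x1 = 5, x2 = 3, x3 = 6, x4 = 5. Then constraint 1: x3 + x4 = 11; constraint 3: x2 + x4 = 8; constraint 6: x1 + x4 = 10, and every other listed constraint is also met.

Satisfiable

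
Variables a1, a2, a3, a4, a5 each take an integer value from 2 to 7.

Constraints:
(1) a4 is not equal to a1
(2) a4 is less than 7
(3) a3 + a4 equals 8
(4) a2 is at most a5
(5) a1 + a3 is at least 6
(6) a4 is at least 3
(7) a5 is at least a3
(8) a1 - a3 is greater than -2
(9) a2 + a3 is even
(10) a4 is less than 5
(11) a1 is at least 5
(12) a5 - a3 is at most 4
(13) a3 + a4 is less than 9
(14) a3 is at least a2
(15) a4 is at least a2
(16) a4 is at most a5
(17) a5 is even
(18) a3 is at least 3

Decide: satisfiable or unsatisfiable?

Satisfiable

Take a1 = 5, a2 = 4, a3 = 4, a4 = 4, a5 = 6. Then constraint 3: a3 + a4 = 8; constraint 5: a1 + a3 = 9, and every other listed constraint is also met.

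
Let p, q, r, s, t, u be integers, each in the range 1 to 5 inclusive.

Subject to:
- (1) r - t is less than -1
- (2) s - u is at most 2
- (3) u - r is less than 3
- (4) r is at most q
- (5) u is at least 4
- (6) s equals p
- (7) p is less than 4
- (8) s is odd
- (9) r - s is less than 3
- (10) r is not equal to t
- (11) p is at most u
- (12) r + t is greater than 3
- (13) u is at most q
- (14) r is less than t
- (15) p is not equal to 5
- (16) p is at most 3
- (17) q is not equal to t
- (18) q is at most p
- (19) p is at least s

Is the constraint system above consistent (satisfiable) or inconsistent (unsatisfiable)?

From constraints 5 and 13: q ≥ u and u ≥ 4, so q ≥ 4. From constraints 16 and 18: q ≤ p and p ≤ 3, so q ≤ 3. But 3 < 4, so no value of q works.

Unsatisfiable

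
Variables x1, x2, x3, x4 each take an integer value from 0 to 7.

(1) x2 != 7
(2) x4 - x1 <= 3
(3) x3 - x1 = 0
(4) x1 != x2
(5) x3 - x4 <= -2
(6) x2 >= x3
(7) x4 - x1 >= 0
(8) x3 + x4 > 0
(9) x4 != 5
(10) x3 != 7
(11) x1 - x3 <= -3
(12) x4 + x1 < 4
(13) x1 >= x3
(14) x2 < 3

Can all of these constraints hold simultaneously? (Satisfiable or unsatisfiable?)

Unsatisfiable

Constraints 2, 5, and 11 give x3 − x1 ≥ 3, x1 − x4 ≥ -3, x4 − x3 ≥ 2.
Adding all 3 inequalities: the left sides telescope to 0, and the right sides sum to 3 + (-3) + 2 = 2. So 0 ≥ 2, which is false.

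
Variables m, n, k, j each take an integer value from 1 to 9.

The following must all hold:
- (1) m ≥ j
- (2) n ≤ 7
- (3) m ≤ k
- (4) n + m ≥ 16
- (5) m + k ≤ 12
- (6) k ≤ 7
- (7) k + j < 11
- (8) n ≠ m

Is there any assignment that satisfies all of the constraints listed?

Unsatisfiable

From constraint 2: n ≤ 7. From constraints 3 and 6: m ≤ k ≤ 7. Hence n + m ≤ 14. But constraint 4 requires n + m ≥ 16, and 16 > 14. Contradiction.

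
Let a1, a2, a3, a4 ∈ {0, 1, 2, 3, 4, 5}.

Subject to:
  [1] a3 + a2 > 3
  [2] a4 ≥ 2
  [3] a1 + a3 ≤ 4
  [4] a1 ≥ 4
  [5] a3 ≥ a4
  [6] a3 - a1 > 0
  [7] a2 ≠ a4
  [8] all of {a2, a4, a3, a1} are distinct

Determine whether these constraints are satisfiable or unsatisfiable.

Unsatisfiable

From constraint 4: a1 ≥ 4. From constraints 2 and 5: a3 ≥ a4 ≥ 2. Hence a1 + a3 ≥ 6. But constraint 3 requires a1 + a3 ≤ 4, and 4 < 6. Contradiction.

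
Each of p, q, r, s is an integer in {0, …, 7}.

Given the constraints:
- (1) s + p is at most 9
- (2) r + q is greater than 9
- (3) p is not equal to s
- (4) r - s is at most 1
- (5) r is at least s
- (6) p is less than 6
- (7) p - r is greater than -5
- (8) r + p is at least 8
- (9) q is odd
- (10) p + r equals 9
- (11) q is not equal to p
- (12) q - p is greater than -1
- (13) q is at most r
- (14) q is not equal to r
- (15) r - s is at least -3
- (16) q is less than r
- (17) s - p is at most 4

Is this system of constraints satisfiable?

One satisfying assignment is p = 3, q = 5, r = 6, s = 6.
For the less obvious constraints — constraint 1: s + p = 9; constraint 2: r + q = 11 — and the others hold by inspection.

Satisfiable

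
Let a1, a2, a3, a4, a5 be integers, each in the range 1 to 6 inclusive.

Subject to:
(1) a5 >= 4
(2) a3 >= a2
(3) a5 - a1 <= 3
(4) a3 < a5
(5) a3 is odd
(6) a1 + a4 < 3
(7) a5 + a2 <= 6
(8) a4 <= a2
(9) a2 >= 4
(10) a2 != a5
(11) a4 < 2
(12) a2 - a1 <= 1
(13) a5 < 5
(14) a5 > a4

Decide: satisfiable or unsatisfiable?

Unsatisfiable

From constraint 1: a5 ≥ 4. From constraint 9: a2 ≥ 4. Hence a5 + a2 ≥ 8. But constraint 7 requires a5 + a2 ≤ 6, and 6 < 8. Contradiction.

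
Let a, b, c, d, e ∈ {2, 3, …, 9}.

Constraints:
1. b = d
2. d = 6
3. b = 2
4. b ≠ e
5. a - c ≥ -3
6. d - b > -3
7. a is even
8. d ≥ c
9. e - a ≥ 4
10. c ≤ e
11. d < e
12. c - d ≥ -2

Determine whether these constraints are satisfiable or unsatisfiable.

Unsatisfiable

Constraint 3 fixes b = 2 and constraint 2 fixes d = 6, but constraint 1 requires b = d. Since 2 ≠ 6, contradiction.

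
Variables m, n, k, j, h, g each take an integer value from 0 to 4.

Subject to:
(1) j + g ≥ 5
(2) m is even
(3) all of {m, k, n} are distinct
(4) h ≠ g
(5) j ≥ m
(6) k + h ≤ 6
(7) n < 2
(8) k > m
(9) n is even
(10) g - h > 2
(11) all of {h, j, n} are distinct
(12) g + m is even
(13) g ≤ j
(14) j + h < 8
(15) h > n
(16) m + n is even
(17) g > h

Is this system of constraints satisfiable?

The assignment m = 2, n = 0, k = 3, j = 4, h = 1, g = 4 works:
  constraint 1 holds since j + g = 8.
  constraint 6 holds since k + h = 4.
The rest check out directly.

Satisfiable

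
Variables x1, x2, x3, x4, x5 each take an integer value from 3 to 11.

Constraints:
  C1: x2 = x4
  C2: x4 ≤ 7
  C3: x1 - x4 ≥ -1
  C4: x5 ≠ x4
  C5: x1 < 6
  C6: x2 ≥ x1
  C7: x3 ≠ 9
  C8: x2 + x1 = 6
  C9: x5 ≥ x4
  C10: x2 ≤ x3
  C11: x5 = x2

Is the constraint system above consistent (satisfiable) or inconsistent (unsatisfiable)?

From constraints 1 and 11, x5 = x2 = x4, so x5 = x4. But constraint 4 says x5 ≠ x4. Contradiction.

Unsatisfiable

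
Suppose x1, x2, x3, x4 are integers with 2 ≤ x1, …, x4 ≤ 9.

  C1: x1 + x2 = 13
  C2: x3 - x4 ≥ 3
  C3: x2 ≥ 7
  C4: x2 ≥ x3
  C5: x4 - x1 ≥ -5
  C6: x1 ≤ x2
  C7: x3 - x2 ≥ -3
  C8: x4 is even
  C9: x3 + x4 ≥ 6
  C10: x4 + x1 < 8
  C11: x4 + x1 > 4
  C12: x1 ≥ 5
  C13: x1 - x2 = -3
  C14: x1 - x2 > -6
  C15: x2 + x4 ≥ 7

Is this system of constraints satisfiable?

The assignment x1 = 5, x2 = 8, x3 = 5, x4 = 2 works:
  constraint 1 holds since x1 + x2 = 13.
  constraint 2 holds since x3 - x4 = 3.
  constraint 5 holds since x4 - x1 = -3.
The rest check out directly.

Satisfiable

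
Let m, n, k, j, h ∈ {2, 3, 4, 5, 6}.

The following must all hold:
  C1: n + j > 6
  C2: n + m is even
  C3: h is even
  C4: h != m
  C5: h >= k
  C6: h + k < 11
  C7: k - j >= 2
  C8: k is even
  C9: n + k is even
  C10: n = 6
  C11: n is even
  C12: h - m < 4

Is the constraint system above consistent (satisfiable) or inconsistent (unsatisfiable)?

Satisfiable

The assignment m = 2, n = 6, k = 4, j = 2, h = 4 works:
  constraint 1 holds since n + j = 8.
  constraint 6 holds since h + k = 8.
  constraint 7 holds since k - j = 2.
The rest check out directly.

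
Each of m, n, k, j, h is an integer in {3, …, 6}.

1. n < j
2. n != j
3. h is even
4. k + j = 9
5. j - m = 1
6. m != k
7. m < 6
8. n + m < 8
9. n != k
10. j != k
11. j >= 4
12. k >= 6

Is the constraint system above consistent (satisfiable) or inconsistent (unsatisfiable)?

From constraint 12: k ≥ 6. From constraint 11: j ≥ 4. Hence k + j ≥ 10. But constraint 4 requires k + j = 9, and 9 < 10. Contradiction.

Unsatisfiable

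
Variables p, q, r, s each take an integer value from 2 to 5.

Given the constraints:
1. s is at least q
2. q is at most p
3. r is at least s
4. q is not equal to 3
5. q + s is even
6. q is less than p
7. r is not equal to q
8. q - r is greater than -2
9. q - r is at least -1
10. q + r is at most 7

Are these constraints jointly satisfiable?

One satisfying assignment is p = 5, q = 2, r = 3, s = 2.
For the less obvious constraints — constraint 8: q - r = -1; constraint 9: q - r = -1; constraint 10: q + r = 5 — and the others hold by inspection.

Satisfiable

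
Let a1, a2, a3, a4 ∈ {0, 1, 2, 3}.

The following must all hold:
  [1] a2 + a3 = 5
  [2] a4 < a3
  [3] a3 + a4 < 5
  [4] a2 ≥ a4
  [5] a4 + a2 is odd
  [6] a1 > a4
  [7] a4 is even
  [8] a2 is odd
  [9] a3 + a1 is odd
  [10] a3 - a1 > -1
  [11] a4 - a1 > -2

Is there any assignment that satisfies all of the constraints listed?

Try a1 = 1, a2 = 3, a3 = 2, a4 = 0.
Check constraint 1: a2 + a3 = 5; constraint 3: a3 + a4 = 2; constraint 10: a3 - a1 = 1. The remaining constraints are straightforward to verify.

Satisfiable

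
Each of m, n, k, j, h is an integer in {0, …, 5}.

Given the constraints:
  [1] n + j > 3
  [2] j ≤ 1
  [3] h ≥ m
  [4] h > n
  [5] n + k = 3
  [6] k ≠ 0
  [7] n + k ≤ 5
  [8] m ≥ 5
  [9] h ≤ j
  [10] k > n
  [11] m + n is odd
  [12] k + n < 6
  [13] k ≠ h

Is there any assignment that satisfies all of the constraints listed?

From constraints 3 and 8: h ≥ m and m ≥ 5, so h ≥ 5. From constraints 2 and 9: h ≤ j and j ≤ 1, so h ≤ 1. But 1 < 5, so no value of h works.

Unsatisfiable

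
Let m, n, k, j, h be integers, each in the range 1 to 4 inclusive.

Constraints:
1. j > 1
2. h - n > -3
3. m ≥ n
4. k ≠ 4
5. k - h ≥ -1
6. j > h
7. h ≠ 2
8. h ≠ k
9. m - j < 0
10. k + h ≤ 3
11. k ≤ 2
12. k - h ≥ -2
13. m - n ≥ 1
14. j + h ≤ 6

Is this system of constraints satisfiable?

Satisfiable

One satisfying assignment is m = 2, n = 1, k = 2, j = 4, h = 1.
For the less obvious constraints — constraint 2: h - n = 0; constraint 5: k - h = 1 — and the others hold by inspection.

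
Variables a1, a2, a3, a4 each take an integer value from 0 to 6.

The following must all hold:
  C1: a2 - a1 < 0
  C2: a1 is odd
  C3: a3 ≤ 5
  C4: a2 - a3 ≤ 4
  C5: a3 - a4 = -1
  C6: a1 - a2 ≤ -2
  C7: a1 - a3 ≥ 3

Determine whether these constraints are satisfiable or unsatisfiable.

Constraints 4, 6, and 7 give a3 − a2 ≥ -4, a2 − a1 ≥ 2, a1 − a3 ≥ 3.
Adding all 3 inequalities: the left sides telescope to 0, and the right sides sum to (-4) + 2 + 3 = 1. So 0 ≥ 1, which is false.

Unsatisfiable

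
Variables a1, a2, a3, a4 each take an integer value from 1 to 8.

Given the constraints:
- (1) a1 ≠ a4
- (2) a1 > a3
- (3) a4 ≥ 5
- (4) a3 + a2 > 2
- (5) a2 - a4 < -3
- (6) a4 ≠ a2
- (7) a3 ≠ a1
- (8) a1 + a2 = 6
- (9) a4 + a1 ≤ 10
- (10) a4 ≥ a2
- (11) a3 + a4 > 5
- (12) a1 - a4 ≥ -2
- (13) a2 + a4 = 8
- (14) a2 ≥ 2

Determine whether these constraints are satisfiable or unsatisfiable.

One satisfying assignment is a1 = 4, a2 = 2, a3 = 2, a4 = 6.
For the less obvious constraints — constraint 4: a3 + a2 = 4; constraint 5: a2 - a4 = -4; constraint 8: a1 + a2 = 6 — and the others hold by inspection.

Satisfiable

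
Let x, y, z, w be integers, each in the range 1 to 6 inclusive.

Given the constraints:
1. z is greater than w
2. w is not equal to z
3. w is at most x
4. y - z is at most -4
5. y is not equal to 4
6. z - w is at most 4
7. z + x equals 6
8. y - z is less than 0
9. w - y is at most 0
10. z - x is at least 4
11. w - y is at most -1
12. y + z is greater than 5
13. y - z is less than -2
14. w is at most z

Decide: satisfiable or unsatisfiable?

Constraints 4, 6, and 11 give w − z ≥ -4, z − y ≥ 4, y − w ≥ 1.
Adding all 3 inequalities: the left sides telescope to 0, and the right sides sum to (-4) + 4 + 1 = 1. So 0 ≥ 1, which is false.

Unsatisfiable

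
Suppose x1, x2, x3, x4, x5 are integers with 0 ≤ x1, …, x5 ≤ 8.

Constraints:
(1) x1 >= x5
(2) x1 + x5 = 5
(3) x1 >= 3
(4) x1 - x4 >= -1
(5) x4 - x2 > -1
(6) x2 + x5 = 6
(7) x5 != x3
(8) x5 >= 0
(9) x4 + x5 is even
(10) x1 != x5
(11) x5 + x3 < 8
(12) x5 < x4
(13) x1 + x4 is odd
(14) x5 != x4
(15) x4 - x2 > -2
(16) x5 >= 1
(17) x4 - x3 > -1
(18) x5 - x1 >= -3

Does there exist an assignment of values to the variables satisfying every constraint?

Satisfiable

Take x1 = 4, x2 = 5, x3 = 5, x4 = 5, x5 = 1. Then constraint 2: x1 + x5 = 5; constraint 4: x1 - x4 = -1; constraint 5: x4 - x2 = 0, and every other listed constraint is also met.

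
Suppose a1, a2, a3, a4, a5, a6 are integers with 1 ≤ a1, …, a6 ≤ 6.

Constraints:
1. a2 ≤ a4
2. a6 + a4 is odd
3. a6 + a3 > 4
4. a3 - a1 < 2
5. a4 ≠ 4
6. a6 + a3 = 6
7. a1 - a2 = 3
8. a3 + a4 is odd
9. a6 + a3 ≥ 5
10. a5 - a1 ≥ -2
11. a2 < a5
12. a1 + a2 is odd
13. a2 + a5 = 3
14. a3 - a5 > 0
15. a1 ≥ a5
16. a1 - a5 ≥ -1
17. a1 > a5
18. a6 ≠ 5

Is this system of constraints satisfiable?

Satisfiable

The assignment a1 = 4, a2 = 1, a3 = 4, a4 = 1, a5 = 2, a6 = 2 works:
  constraint 3 holds since a6 + a3 = 6.
  constraint 4 holds since a3 - a1 = 0.
The rest check out directly.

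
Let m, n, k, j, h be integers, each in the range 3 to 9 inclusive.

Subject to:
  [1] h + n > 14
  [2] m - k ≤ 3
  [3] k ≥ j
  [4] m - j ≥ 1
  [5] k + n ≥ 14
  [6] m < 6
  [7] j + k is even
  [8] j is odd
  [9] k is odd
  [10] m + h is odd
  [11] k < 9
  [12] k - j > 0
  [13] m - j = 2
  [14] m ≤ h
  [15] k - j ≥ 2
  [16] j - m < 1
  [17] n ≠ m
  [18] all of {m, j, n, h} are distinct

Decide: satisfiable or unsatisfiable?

Satisfiable

One satisfying assignment is m = 5, n = 9, k = 5, j = 3, h = 8.
For the less obvious constraints — constraint 1: h + n = 17; constraint 2: m - k = 0; constraint 4: m - j = 2 — and the others hold by inspection.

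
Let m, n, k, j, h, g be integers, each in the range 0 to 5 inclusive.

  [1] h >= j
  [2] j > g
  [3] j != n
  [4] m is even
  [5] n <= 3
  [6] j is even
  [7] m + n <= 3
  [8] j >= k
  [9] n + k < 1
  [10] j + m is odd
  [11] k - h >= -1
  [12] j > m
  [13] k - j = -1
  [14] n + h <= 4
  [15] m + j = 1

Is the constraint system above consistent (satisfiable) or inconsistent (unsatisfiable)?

Unsatisfiable

Constraint 6 makes j even and constraint 4 makes m even, so j + m must be even. Constraint 10 says j + m is odd — contradiction.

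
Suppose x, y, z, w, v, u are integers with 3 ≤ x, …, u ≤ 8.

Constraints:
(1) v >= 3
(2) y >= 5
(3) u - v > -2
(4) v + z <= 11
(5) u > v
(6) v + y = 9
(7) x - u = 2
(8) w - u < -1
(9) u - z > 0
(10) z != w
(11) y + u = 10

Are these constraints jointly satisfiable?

Satisfiable

Take x = 7, y = 5, z = 4, w = 3, v = 4, u = 5. Then constraint 3: u - v = 1; constraint 4: v + z = 8; constraint 6: v + y = 9, and every other listed constraint is also met.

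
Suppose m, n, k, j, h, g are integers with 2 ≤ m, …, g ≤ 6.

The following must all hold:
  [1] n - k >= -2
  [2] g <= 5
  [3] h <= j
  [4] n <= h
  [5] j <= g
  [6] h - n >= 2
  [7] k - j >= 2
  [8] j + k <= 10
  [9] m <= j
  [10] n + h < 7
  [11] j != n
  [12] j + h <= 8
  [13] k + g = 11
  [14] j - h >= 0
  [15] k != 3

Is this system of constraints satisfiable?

Constraints 1, 6, 7, and 14 give h − n ≥ 2, n − k ≥ -2, k − j ≥ 2, j − h ≥ 0.
Adding all 4 inequalities: the left sides telescope to 0, and the right sides sum to 2 + (-2) + 2 + 0 = 2. So 0 ≥ 2, which is false.

Unsatisfiable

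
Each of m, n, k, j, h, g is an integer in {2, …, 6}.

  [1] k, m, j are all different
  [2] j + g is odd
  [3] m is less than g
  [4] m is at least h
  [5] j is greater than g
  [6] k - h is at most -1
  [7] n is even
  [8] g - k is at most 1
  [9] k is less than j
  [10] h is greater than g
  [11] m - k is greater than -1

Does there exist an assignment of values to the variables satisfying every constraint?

Constraints 3, 4, and 10 give g < h, h ≤ m, m < g. Chaining: g < h ≤ m < g, which forces g < g — impossible.

Unsatisfiable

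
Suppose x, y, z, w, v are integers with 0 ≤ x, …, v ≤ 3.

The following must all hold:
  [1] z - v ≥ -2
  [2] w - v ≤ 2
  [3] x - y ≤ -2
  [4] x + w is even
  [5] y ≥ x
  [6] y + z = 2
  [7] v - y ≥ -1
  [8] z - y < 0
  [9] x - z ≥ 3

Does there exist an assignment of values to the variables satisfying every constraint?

Constraints 1, 3, 7, and 9 give z − v ≥ -2, v − y ≥ -1, y − x ≥ 2, x − z ≥ 3.
Adding all 4 inequalities: the left sides telescope to 0, and the right sides sum to (-2) + (-1) + 2 + 3 = 2. So 0 ≥ 2, which is false.

Unsatisfiable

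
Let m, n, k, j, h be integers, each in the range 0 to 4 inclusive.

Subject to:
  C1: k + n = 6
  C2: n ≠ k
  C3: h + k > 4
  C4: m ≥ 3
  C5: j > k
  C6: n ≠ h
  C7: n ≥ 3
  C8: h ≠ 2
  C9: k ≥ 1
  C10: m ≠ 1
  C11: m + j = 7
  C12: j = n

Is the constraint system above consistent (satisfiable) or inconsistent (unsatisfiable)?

Try m = 3, n = 4, k = 2, j = 4, h = 3.
Check constraint 1: k + n = 6; constraint 3: h + k = 5. The remaining constraints are straightforward to verify.

Satisfiable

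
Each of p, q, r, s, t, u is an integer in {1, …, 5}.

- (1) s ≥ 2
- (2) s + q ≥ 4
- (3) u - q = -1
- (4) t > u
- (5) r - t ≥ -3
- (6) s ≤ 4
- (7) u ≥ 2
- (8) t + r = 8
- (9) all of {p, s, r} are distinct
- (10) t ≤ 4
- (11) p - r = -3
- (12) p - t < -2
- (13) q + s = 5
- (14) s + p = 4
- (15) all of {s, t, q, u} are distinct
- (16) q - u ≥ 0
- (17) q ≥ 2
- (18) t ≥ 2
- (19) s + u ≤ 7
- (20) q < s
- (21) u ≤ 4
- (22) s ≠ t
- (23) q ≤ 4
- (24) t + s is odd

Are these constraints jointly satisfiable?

Unsatisfiable

Constraints 1, 6, 7, 10, 17, 18, 21, and 23 confine each of s, t, q, u to the 3 values {2, …, 4}.
Constraint 15 requires all 4 of them to be distinct, but only 3 values are available — impossible by the pigeonhole principle.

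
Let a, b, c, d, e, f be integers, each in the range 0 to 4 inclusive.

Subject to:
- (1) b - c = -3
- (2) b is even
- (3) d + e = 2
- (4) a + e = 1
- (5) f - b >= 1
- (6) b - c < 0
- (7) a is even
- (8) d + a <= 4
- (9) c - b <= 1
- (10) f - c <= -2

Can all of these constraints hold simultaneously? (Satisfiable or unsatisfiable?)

Constraints 5, 9, and 10 give c − f ≥ 2, f − b ≥ 1, b − c ≥ -1.
Adding all 3 inequalities: the left sides telescope to 0, and the right sides sum to 2 + 1 + (-1) = 2. So 0 ≥ 2, which is false.

Unsatisfiable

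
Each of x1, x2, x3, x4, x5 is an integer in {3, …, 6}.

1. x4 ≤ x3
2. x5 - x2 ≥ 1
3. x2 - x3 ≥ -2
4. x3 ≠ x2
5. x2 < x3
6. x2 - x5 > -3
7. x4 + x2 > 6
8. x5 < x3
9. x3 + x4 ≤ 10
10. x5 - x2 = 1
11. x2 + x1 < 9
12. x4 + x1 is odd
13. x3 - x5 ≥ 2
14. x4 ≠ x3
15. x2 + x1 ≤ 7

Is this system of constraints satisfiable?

Unsatisfiable

Constraints 2, 3, and 13 give x5 − x2 ≥ 1, x2 − x3 ≥ -2, x3 − x5 ≥ 2.
Adding all 3 inequalities: the left sides telescope to 0, and the right sides sum to 1 + (-2) + 2 = 1. So 0 ≥ 1, which is false.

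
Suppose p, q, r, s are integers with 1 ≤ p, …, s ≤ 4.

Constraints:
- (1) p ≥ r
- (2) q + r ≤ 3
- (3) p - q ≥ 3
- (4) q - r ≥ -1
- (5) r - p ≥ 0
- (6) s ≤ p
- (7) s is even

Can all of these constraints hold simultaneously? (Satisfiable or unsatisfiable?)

Unsatisfiable

Constraints 3, 4, and 5 give q − r ≥ -1, r − p ≥ 0, p − q ≥ 3.
Adding all 3 inequalities: the left sides telescope to 0, and the right sides sum to (-1) + 0 + 3 = 2. So 0 ≥ 2, which is false.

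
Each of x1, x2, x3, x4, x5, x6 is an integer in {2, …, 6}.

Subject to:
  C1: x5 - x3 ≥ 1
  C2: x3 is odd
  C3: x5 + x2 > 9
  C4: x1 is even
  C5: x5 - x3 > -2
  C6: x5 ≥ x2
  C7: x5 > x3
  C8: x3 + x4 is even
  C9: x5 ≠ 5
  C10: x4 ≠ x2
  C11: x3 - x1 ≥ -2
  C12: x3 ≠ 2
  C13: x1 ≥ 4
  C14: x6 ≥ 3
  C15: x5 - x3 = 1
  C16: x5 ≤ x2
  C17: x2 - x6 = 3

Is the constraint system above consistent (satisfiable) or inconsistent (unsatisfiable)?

Satisfiable

Take x1 = 6, x2 = 6, x3 = 5, x4 = 3, x5 = 6, x6 = 3. Then constraint 1: x5 - x3 = 1; constraint 3: x5 + x2 = 12, and every other listed constraint is also met.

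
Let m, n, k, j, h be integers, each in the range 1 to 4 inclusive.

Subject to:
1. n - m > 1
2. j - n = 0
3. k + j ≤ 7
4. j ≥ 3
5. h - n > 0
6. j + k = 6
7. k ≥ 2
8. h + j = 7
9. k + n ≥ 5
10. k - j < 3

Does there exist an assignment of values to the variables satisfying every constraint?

Satisfiable

One satisfying assignment is m = 1, n = 3, k = 3, j = 3, h = 4.
For the less obvious constraints — constraint 1: n - m = 2; constraint 2: j - n = 0; constraint 3: k + j = 6 — and the others hold by inspection.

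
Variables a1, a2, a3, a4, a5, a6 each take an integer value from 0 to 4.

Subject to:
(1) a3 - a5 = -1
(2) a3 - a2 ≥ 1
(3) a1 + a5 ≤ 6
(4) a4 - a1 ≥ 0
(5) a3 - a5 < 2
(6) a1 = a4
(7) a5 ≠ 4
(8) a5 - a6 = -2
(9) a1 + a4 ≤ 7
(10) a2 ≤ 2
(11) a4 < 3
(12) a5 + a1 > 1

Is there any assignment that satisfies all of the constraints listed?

Take a1 = 2, a2 = 0, a3 = 1, a4 = 2, a5 = 2, a6 = 4. Then constraint 1: a3 - a5 = -1; constraint 2: a3 - a2 = 1; constraint 3: a1 + a5 = 4, and every other listed constraint is also met.

Satisfiable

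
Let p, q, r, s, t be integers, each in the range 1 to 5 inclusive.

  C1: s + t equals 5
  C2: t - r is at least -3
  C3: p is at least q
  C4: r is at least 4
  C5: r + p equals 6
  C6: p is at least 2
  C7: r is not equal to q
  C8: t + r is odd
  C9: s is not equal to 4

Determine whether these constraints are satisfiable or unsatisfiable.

One satisfying assignment is p = 2, q = 1, r = 4, s = 2, t = 3.
For the less obvious constraints — constraint 1: s + t = 5; constraint 2: t - r = -1 — and the others hold by inspection.

Satisfiable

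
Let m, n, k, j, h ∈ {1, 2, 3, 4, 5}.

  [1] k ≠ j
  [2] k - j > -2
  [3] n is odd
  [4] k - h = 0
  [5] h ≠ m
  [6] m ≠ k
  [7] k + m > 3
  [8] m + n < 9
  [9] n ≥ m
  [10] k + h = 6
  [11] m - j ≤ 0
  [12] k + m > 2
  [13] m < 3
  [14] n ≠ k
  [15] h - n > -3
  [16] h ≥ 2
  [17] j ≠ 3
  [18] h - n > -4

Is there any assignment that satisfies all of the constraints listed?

Satisfiable

Take m = 2, n = 5, k = 3, j = 2, h = 3. Then constraint 2: k - j = 1; constraint 4: k - h = 0, and every other listed constraint is also met.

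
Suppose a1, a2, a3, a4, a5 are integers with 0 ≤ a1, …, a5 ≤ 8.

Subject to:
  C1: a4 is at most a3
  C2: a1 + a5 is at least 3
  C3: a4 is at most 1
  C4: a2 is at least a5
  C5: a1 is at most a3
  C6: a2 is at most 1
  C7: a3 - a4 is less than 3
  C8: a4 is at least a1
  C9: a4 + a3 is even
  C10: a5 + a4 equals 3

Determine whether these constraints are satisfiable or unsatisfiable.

From constraints 3 and 8: a1 ≤ a4 ≤ 1. From constraints 4 and 6: a5 ≤ a2 ≤ 1. Hence a1 + a5 ≤ 2. But constraint 2 requires a1 + a5 ≥ 3, and 3 > 2. Contradiction.

Unsatisfiable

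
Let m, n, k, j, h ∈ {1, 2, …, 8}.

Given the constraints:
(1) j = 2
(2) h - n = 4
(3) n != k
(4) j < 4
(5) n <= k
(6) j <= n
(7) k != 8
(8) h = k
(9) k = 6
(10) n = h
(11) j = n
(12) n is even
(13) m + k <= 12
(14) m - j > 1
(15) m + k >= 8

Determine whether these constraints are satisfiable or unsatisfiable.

Unsatisfiable

Constraint 1 fixes j = 2 and constraint 9 fixes k = 6. Constraints 8, 10, and 11 give j = n = h = k, so j = k. But 2 ≠ 6 — contradiction.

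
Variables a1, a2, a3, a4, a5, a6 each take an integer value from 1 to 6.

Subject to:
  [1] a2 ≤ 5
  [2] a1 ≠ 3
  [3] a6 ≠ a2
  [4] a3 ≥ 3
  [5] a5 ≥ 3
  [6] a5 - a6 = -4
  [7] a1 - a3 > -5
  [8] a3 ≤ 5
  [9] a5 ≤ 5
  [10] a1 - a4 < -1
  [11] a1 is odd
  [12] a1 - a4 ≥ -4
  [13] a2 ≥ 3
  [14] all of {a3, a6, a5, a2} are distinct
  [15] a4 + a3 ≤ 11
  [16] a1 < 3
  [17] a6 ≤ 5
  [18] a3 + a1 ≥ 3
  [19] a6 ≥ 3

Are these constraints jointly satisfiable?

Constraints 1, 4, 5, 8, 9, 13, 17, and 19 confine each of a3, a6, a5, a2 to the 3 values {3, …, 5}.
Constraint 14 requires all 4 of them to be distinct, but only 3 values are available — impossible by the pigeonhole principle.

Unsatisfiable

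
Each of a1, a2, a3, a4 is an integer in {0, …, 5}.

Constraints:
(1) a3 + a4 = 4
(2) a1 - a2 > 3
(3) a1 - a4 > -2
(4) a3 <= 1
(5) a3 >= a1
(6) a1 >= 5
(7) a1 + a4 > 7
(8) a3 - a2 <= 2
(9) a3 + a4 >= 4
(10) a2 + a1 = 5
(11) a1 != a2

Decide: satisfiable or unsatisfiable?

Unsatisfiable

From constraint 6: a1 ≥ 5. From constraints 4 and 5: a1 ≤ a3 and a3 ≤ 1, so a1 ≤ 1. But 1 < 5, so no value of a1 works.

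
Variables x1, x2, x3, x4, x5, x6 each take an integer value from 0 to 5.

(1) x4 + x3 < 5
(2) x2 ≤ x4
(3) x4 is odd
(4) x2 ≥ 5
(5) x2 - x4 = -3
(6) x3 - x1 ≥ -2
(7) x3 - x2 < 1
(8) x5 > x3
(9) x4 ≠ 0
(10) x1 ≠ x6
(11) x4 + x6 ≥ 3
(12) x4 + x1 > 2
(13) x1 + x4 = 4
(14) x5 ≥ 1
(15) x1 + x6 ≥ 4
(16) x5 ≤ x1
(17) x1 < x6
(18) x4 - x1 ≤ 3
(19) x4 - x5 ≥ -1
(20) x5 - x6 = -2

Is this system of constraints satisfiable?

Unsatisfiable

From constraints 14 and 16: x1 ≥ x5 ≥ 1. From constraints 2 and 4: x4 ≥ x2 ≥ 5. Hence x1 + x4 ≥ 6. But constraint 13 requires x1 + x4 = 4, and 4 < 6. Contradiction.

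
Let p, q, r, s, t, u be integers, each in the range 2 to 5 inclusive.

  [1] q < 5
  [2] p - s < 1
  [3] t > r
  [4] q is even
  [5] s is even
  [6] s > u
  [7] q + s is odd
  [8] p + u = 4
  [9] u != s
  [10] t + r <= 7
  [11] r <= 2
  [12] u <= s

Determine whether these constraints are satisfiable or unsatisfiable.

Unsatisfiable

Constraint 4 makes q even and constraint 5 makes s even, so q + s must be even. Constraint 7 says q + s is odd — contradiction.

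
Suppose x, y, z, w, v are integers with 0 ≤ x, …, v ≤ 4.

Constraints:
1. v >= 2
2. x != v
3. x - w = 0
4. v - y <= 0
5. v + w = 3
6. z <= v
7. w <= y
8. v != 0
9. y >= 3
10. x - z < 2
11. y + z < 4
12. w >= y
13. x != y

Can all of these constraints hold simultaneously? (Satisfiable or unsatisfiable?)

Unsatisfiable

From constraint 1: v ≥ 2. From constraints 9 and 12: w ≥ y ≥ 3. Hence v + w ≥ 5. But constraint 5 requires v + w = 3, and 3 < 5. Contradiction.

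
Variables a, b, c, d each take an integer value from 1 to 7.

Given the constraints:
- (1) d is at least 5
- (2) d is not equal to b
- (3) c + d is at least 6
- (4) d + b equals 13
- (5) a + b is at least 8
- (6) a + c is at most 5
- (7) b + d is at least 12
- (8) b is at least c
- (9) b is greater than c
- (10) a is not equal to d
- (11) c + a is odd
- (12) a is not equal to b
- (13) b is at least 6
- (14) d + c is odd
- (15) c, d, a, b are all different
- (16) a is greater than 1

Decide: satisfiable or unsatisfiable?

Satisfiable

The assignment a = 2, b = 7, c = 1, d = 6 works:
  constraint 3 holds since c + d = 7.
  constraint 4 holds since d + b = 13.
  constraint 5 holds since a + b = 9.
The rest check out directly.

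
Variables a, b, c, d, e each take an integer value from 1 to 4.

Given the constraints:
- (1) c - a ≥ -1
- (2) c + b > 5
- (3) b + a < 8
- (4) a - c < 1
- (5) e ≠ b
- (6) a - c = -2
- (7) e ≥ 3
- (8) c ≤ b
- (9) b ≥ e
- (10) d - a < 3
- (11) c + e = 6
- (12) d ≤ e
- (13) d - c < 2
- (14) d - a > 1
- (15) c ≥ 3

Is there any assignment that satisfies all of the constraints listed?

Satisfiable

Setting (a, b, c, d, e) = (1, 4, 3, 3, 3) satisfies everything: constraint 1: c - a = 2; constraint 2: c + b = 7, and the others follow.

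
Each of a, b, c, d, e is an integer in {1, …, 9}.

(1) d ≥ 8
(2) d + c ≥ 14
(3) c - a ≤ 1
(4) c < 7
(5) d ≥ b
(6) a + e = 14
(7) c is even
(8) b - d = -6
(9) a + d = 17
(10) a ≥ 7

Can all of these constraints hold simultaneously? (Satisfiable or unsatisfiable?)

Setting (a, b, c, d, e) = (8, 3, 6, 9, 6) satisfies everything: constraint 2: d + c = 15; constraint 3: c - a = -2, and the others follow.

Satisfiable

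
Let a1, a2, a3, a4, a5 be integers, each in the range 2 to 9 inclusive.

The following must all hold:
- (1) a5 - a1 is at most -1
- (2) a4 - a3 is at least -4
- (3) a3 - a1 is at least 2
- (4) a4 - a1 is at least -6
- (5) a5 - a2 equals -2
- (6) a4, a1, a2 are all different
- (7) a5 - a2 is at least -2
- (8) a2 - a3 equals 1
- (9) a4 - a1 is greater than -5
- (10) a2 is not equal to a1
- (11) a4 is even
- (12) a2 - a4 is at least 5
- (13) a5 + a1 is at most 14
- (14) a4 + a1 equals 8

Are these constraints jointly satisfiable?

Constraints 1, 2, 3, 7, and 12 give a3 − a1 ≥ 2, a1 − a5 ≥ 1, a5 − a2 ≥ -2, a2 − a4 ≥ 5, a4 − a3 ≥ -4.
Adding all 5 inequalities: the left sides telescope to 0, and the right sides sum to 2 + 1 + (-2) + 5 + (-4) = 2. So 0 ≥ 2, which is false.

Unsatisfiable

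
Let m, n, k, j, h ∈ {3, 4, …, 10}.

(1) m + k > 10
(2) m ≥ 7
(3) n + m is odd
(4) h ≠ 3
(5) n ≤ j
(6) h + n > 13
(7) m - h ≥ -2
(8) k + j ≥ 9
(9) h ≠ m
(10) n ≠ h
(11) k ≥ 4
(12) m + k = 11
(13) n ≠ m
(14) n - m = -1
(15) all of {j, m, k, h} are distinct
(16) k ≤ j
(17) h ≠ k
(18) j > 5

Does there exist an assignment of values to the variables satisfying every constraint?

Satisfiable

Setting (m, n, k, j, h) = (7, 6, 4, 6, 8) satisfies everything: constraint 1: m + k = 11; constraint 6: h + n = 14; constraint 7: m - h = -1, and the others follow.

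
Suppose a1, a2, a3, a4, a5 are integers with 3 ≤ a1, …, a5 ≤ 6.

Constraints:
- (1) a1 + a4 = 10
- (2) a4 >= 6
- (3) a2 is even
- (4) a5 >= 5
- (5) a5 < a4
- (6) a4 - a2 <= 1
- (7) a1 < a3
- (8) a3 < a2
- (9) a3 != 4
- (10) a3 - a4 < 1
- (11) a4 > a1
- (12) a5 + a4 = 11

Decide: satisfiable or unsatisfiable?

Satisfiable

Take a1 = 4, a2 = 6, a3 = 5, a4 = 6, a5 = 5. Then constraint 1: a1 + a4 = 10; constraint 6: a4 - a2 = 0, and every other listed constraint is also met.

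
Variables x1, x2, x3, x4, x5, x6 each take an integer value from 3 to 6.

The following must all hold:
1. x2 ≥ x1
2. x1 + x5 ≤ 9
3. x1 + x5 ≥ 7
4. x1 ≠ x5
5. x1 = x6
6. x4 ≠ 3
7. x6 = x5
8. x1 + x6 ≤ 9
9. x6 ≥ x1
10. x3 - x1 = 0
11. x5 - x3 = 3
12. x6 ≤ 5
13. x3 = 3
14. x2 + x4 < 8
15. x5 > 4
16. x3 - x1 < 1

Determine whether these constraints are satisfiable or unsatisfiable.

From constraints 5 and 7, x1 = x6 = x5, so x1 = x5. But constraint 4 says x1 ≠ x5. Contradiction.

Unsatisfiable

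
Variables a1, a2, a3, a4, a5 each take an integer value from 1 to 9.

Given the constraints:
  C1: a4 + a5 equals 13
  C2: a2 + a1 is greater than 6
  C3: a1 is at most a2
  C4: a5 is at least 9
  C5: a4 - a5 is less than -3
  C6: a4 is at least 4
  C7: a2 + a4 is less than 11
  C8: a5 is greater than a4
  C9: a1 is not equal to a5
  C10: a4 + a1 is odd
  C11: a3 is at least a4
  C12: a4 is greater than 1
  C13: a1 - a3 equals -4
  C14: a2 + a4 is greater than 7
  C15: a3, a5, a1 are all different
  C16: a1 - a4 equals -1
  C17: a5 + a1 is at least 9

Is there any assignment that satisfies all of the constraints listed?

Setting (a1, a2, a3, a4, a5) = (3, 6, 7, 4, 9) satisfies everything: constraint 1: a4 + a5 = 13; constraint 2: a2 + a1 = 9; constraint 5: a4 - a5 = -5, and the others follow.

Satisfiable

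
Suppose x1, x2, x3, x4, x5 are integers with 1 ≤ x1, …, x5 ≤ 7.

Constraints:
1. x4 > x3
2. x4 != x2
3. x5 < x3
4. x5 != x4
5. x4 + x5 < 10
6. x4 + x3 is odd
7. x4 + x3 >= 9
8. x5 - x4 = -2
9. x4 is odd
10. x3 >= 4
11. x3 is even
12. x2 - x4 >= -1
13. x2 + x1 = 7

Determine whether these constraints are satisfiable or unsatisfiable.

Setting (x1, x2, x3, x4, x5) = (3, 4, 4, 5, 3) satisfies everything: constraint 5: x4 + x5 = 8; constraint 7: x4 + x3 = 9, and the others follow.

Satisfiable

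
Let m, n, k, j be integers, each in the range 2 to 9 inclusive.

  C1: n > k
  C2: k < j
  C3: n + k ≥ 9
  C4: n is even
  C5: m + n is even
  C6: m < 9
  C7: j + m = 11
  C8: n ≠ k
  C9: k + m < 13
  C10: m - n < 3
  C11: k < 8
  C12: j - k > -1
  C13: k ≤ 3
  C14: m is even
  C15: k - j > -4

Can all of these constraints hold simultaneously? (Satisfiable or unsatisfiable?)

Satisfiable

Setting (m, n, k, j) = (8, 8, 2, 3) satisfies everything: constraint 3: n + k = 10; constraint 7: j + m = 11, and the others follow.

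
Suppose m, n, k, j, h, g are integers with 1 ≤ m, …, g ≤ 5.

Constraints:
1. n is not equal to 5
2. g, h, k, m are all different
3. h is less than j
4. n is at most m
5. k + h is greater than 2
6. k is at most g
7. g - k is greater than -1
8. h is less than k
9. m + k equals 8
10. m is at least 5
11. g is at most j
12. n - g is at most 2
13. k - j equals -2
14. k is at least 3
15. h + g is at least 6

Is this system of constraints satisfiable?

Satisfiable

The assignment m = 5, n = 4, k = 3, j = 5, h = 2, g = 4 works:
  constraint 5 holds since k + h = 5.
  constraint 7 holds since g - k = 1.
The rest check out directly.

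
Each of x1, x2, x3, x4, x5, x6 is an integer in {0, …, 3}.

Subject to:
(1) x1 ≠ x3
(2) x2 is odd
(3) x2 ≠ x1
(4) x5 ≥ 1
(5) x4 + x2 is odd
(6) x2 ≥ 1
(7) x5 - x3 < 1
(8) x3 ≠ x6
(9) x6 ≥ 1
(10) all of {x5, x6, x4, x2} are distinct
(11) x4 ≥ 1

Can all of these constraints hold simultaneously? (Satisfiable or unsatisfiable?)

Unsatisfiable

Constraints 4, 6, 9, and 11 confine each of x5, x6, x4, x2 to the 3 values {1, …, 3} (the domain already gives each ≤ 3).
Constraint 10 requires all 4 of them to be distinct, but only 3 values are available — impossible by the pigeonhole principle.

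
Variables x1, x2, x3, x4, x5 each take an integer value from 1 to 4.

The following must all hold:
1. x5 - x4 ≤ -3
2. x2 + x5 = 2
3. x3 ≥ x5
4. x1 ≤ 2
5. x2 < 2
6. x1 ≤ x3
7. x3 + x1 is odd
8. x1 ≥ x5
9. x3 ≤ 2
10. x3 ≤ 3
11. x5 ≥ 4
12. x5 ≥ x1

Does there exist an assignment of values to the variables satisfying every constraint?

From constraint 11: x5 ≥ 4. From constraints 4 and 8: x5 ≤ x1 and x1 ≤ 2, so x5 ≤ 2. But 2 < 4, so no value of x5 works.

Unsatisfiable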